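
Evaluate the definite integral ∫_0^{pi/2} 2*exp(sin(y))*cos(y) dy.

-2 + 2*E

Let u = sin(y), so du = cos(y) dy. When y = 0, u = 0; when y = pi/2, u = 1.
The integral becomes 2·∫ exp(u) du from 0 to 1, with antiderivative 2*exp(u).
Back in y: F(y) = 2*exp(sin(y)).
Then F(pi/2) - F(0) = (2*E) - (2) = -2 + 2*E.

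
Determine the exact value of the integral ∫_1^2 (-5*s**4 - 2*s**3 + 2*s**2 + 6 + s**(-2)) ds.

By the power rule, an antiderivative is F(s) = -s**5 - s**4/2 + 2*s**3/3 + 6*s - 1/s.
Then F(2) - F(1) = (-139/6) - (25/6) = -82/3.

-82/3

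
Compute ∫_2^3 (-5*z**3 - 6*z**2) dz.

By the power rule, an antiderivative is F(z) = -5*z**4/4 - 2*z**3.
Then F(3) - F(2) = (-621/4) - (-36) = -477/4.

-477/4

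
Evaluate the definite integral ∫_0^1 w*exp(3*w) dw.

1/9 + 2*exp(3)/9

Integrate by parts once (u = w, dv = exp(3*w) dw).
An antiderivative is F(w) = (3*w - 1)*exp(3*w)/9.
Then F(1) - F(0) = (2*exp(3)/9) - (-1/9) = 1/9 + 2*exp(3)/9.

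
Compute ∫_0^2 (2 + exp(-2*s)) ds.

An antiderivative is F(s) = 2*s - exp(-2*s)/2.
Then F(2) - F(0) = (4 - exp(-4)/2) - (-1/2) = 9/2 - exp(-4)/2.

9/2 - exp(-4)/2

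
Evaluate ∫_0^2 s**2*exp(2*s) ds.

-1/4 + 5*exp(4)/4

Integrate by parts twice (u = s^2, dv = exp(2*s) ds).
An antiderivative is F(s) = (2*s**2 - 2*s + 1)*exp(2*s)/4.
Then F(2) - F(0) = (5*exp(4)/4) - (1/4) = -1/4 + 5*exp(4)/4.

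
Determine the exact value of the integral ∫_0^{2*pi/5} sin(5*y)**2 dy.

pi/5

Use the identity sin^2(5*y) = (1 - cos(10*y))/2.
An antiderivative is F(y) = y/2 - sin(10*y)/20.
Then F(2*pi/5) - F(0) = (pi/5) - (0) = pi/5.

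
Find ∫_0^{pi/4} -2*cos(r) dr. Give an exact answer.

An antiderivative is F(r) = -2*sin(r).
Then F(pi/4) - F(0) = (-sqrt(2)) - (0) = -sqrt(2).

-sqrt(2)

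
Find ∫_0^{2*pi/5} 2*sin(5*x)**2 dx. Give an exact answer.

2*pi/5

Use the identity sin^2(5*x) = (1 - cos(10*x))/2.
An antiderivative is F(x) = x - sin(10*x)/10.
Then F(2*pi/5) - F(0) = (2*pi/5) - (0) = 2*pi/5.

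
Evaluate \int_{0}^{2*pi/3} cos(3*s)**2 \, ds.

Use the identity cos^2(3*s) = (1 + cos(6*s))/2.
An antiderivative is F(s) = s/2 + sin(6*s)/12.
Then F(2*pi/3) - F(0) = (pi/3) - (0) = pi/3.

pi/3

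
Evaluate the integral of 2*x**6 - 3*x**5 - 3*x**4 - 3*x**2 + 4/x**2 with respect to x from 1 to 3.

9664/105

By the power rule, an antiderivative is F(x) = 2*x**7/7 - x**6/2 - 3*x**5/5 - x**3 - 4/x.
Then F(3) - F(1) = (18107/210) - (-407/70) = 9664/105.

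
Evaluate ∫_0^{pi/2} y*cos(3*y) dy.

-pi/6 - 1/9

Integrate by parts once (u = y, dv = cos(3*y) dy).
An antiderivative is F(y) = y*sin(3*y)/3 + cos(3*y)/9.
Then F(pi/2) - F(0) = (-pi/6) - (1/9) = -pi/6 - 1/9.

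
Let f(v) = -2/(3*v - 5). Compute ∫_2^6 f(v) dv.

-2*log(13)/3

An antiderivative is F(v) = -2*log(3*v - 5)/3.
Then F(6) - F(2) = (-2*log(13)/3) - (0) = -2*log(13)/3.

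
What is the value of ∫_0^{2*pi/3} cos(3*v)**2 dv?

pi/3

Use the identity cos^2(3*v) = (1 + cos(6*v))/2.
An antiderivative is F(v) = v/2 + sin(6*v)/12.
Then F(2*pi/3) - F(0) = (pi/3) - (0) = pi/3.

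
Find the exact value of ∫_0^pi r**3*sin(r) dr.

pi*(-6 + pi**2)

Integrate by parts 3 times (u = r^3, dv = sin(r) dr).
An antiderivative is F(r) = -r**3*cos(r) + 3*r**2*sin(r) + 6*r*cos(r) - 6*sin(r).
Then F(pi) - F(0) = (pi*(-6 + pi**2)) - (0) = pi*(-6 + pi**2).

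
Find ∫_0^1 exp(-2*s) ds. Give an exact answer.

An antiderivative is F(s) = -exp(-2*s)/2.
Then F(1) - F(0) = (-exp(-2)/2) - (-1/2) = -(1 - exp(2))*exp(-2)/2.

-(1 - exp(2))*exp(-2)/2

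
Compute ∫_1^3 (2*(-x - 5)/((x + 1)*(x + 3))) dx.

Factor the denominator: x**2 + 4*x + 3 = (x + 3)(x + 1).
Partial fractions: 2*(-x - 5)/((x + 1)*(x + 3)) = 2/(x + 3) - 4/(x + 1).
An antiderivative is F(x) = -4*log(x + 1) + 2*log(x + 3).
Then F(3) - F(1) = (log(9/64)) - (0) = log(9/64).

log(9/64)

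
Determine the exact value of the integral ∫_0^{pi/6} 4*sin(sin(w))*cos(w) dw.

Let u = sin(w), so du = cos(w) dw. When w = 0, u = 0; when w = pi/6, u = 1/2.
The integral becomes 4·∫ sin(u) du from 0 to 1/2, with antiderivative -4*cos(u).
Back in w: F(w) = -4*cos(sin(w)).
Then F(pi/6) - F(0) = (-4*cos(1/2)) - (-4) = 4 - 4*cos(1/2).

4 - 4*cos(1/2)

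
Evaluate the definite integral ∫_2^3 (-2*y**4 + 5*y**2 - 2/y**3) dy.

By the power rule, an antiderivative is F(y) = -2*y**5/5 + 5*y**3/3 + y**(-2).
Then F(3) - F(2) = (-2344/45) - (47/60) = -9517/180.

-9517/180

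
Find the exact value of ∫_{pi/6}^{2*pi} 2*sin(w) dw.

-2 + sqrt(3)

An antiderivative is F(w) = -2*cos(w).
Then F(2*pi) - F(pi/6) = (-2) - (-sqrt(3)) = -2 + sqrt(3).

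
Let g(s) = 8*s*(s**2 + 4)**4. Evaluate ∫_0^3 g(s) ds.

Let u = s**2 + 4, so du = 2*s ds. When s = 0, u = 4; when s = 3, u = 13.
The integral becomes 4·∫ u**4 du from 4 to 13, with antiderivative 4*u**5/5.
Back in s: F(s) = 4*(s**2 + 4)**5/5.
Then F(3) - F(0) = (1485172/5) - (4096/5) = 1481076/5.

1481076/5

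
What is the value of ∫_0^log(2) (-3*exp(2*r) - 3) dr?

An antiderivative is F(r) = -3*exp(2*r)/2 - 3*r.
Then F(log(2)) - F(0) = (-6 - 3*log(2)) - (-3/2) = -9/2 - log(8).

-9/2 - log(8)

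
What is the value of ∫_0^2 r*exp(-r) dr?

Integrate by parts once (u = r, dv = exp(-r) dr).
An antiderivative is F(r) = (-r - 1)*exp(-r).
Then F(2) - F(0) = (-3*exp(-2)) - (-1) = 1 - 3*exp(-2).

1 - 3*exp(-2)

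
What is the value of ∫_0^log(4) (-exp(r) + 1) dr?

-3 + log(4)

An antiderivative is F(r) = r - exp(r).
Then F(log(4)) - F(0) = (-4 + log(4)) - (-1) = -3 + log(4).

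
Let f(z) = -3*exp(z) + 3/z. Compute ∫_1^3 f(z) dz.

An antiderivative is F(z) = -3*exp(z) + 3*log(z).
Then F(3) - F(1) = (-3*exp(3) + 3*log(3)) - (-3*exp(1)) = -3*exp(3) + 3*log(3) + 3*exp(1).

-3*exp(3) + 3*log(3) + 3*exp(1)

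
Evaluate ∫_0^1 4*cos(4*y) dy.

sin(4)

Let u = 4*y, so du = 4 dy. When y = 0, u = 0; when y = 1, u = 4.
The integral becomes ∫ cos(u) du from 0 to 4, with antiderivative sin(u).
Back in y: F(y) = sin(4*y).
Then F(1) - F(0) = (sin(4)) - (0) = sin(4).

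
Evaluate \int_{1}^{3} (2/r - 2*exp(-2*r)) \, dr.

An antiderivative is F(r) = 2*log(r) + exp(-2*r).
Then F(3) - F(1) = (exp(-6) + 2*log(3)) - (exp(-2)) = -exp(-2) + exp(-6) + 2*log(3).

-exp(-2) + exp(-6) + 2*log(3)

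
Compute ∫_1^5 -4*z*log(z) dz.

24 - 50*log(5)

Integrate by parts once (u = ln z, dv = -4*z dz).
An antiderivative is F(z) = -z**2*(2*log(z) - 1).
Then F(5) - F(1) = (25 - 50*log(5)) - (1) = 24 - 50*log(5).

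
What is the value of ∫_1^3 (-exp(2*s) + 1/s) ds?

An antiderivative is F(s) = -exp(2*s)/2 + log(s).
Then F(3) - F(1) = (-exp(6)/2 + log(3)) - (-exp(2)/2) = -exp(6)/2 + log(3) + exp(2)/2.

-exp(6)/2 + log(3) + exp(2)/2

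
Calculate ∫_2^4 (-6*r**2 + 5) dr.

-102

By the power rule, an antiderivative is F(r) = -2*r**3 + 5*r.
Then F(4) - F(2) = (-108) - (-6) = -102.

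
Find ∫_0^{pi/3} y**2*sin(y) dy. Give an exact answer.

-1 - pi**2/18 + sqrt(3)*pi/3

Integrate by parts twice (u = y^2, dv = sin(y) dy).
An antiderivative is F(y) = -y**2*cos(y) + 2*y*sin(y) + 2*cos(y).
Then F(pi/3) - F(0) = (-pi**2/18 + 1 + sqrt(3)*pi/3) - (2) = -1 - pi**2/18 + sqrt(3)*pi/3.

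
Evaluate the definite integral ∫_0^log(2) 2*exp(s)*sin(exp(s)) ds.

-2*cos(2) + 2*cos(1)

Let u = exp(s), so du = exp(s) ds. When s = 0, u = 1; when s = log(2), u = 2.
The integral becomes 2·∫ sin(u) du from 1 to 2, with antiderivative -2*cos(u).
Back in s: F(s) = -2*cos(exp(s)).
Then F(log(2)) - F(0) = (-2*cos(2)) - (-2*cos(1)) = -2*cos(2) + 2*cos(1).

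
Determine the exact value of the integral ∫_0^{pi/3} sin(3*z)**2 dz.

Use the identity sin^2(3*z) = (1 - cos(6*z))/2.
An antiderivative is F(z) = z/2 - sin(6*z)/12.
Then F(pi/3) - F(0) = (pi/6) - (0) = pi/6.

pi/6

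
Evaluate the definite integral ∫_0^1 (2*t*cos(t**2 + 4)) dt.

sin(5) - sin(4)

Let u = t**2 + 4, so du = 2*t dt. When t = 0, u = 4; when t = 1, u = 5.
The integral becomes ∫ cos(u) du from 4 to 5, with antiderivative sin(u).
Back in t: F(t) = sin(t**2 + 4).
Then F(1) - F(0) = (sin(5)) - (sin(4)) = sin(5) - sin(4).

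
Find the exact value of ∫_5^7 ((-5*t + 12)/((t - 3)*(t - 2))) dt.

-2*log(5) - 3*log(2) + 2*log(3)

Factor the denominator: t**2 - 5*t + 6 = (t - 2)(t - 3).
Partial fractions: (-5*t + 12)/((t - 3)*(t - 2)) = -2/(t - 2) - 3/(t - 3).
An antiderivative is F(t) = -3*log(t - 3) - 2*log(t - 2).
Then F(7) - F(5) = (-6*log(2) - 2*log(5)) - (-log(72)) = -2*log(5) - 3*log(2) + 2*log(3).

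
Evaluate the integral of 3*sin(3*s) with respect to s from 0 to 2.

1 - cos(6)

Let u = 3*s, so du = 3 ds. When s = 0, u = 0; when s = 2, u = 6.
The integral becomes ∫ sin(u) du from 0 to 6, with antiderivative -cos(u).
Back in s: F(s) = -cos(3*s).
Then F(2) - F(0) = (-cos(6)) - (-1) = 1 - cos(6).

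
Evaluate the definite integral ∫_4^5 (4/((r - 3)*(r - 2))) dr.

-4*log(3) + 8*log(2)

Factor the denominator: r**2 - 5*r + 6 = (r - 2)(r - 3).
Partial fractions: 4/((r - 3)*(r - 2)) = -4/(r - 2) + 4/(r - 3).
An antiderivative is F(r) = 4*log(r - 3) - 4*log(r - 2).
Then F(5) - F(4) = (log(16/81)) - (-log(16)) = -4*log(3) + 8*log(2).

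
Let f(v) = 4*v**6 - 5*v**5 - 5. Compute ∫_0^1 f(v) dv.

-221/42

By the power rule, an antiderivative is F(v) = 4*v**7/7 - 5*v**6/6 - 5*v.
Then F(1) - F(0) = (-221/42) - (0) = -221/42.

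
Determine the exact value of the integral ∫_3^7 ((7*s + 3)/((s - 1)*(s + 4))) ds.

Factor the denominator: s**2 + 3*s - 4 = (s + 4)(s - 1).
Partial fractions: (7*s + 3)/((s - 1)*(s + 4)) = 5/(s + 4) + 2/(s - 1).
An antiderivative is F(s) = 2*log(s - 1) + 5*log(s + 4).
Then F(7) - F(3) = (2*log(2) + 2*log(3) + 5*log(11)) - (2*log(2) + 5*log(7)) = -5*log(7) + 2*log(3) + 5*log(11).

-5*log(7) + 2*log(3) + 5*log(11)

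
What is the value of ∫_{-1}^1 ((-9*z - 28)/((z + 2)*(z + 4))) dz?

Factor the denominator: z**2 + 6*z + 8 = (z + 4)(z + 2).
Partial fractions: (-9*z - 28)/((z + 2)*(z + 4)) = -4/(z + 4) - 5/(z + 2).
An antiderivative is F(z) = -5*log(z + 2) - 4*log(z + 4).
Then F(1) - F(-1) = (-4*log(5) - 5*log(3)) - (-log(81)) = -4*log(5) - log(3).

-4*log(5) - log(3)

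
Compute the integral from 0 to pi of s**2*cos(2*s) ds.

Integrate by parts twice (u = s^2, dv = cos(2*s) ds).
An antiderivative is F(s) = s**2*sin(2*s)/2 + s*cos(2*s)/2 - sin(2*s)/4.
Then F(pi) - F(0) = (pi/2) - (0) = pi/2.

pi/2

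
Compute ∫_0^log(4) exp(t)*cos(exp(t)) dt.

-sin(1) + sin(4)

Let u = exp(t), so du = exp(t) dt. When t = 0, u = 1; when t = log(4), u = 4.
The integral becomes ∫ cos(u) du from 1 to 4, with antiderivative sin(u).
Back in t: F(t) = sin(exp(t)).
Then F(log(4)) - F(0) = (sin(4)) - (sin(1)) = -sin(1) + sin(4).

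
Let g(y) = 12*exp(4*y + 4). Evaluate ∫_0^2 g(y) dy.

-3*(1 - exp(8))*exp(4)

Let u = 4*y + 4, so du = 4 dy. When y = 0, u = 4; when y = 2, u = 12.
The integral becomes 3·∫ exp(u) du from 4 to 12, with antiderivative 3*exp(u).
Back in y: F(y) = 3*exp(4*y + 4).
Then F(2) - F(0) = (3*exp(12)) - (3*exp(4)) = -3*(1 - exp(8))*exp(4).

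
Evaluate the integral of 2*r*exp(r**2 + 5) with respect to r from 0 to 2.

Let u = r**2 + 5, so du = 2*r dr. When r = 0, u = 5; when r = 2, u = 9.
The integral becomes ∫ exp(u) du from 5 to 9, with antiderivative exp(u).
Back in r: F(r) = exp(r**2 + 5).
Then F(2) - F(0) = (exp(9)) - (exp(5)) = -exp(5) + exp(9).

-exp(5) + exp(9)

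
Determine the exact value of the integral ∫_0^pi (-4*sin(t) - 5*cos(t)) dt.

-8

An antiderivative is F(t) = -5*sin(t) + 4*cos(t).
Then F(pi) - F(0) = (-4) - (4) = -8.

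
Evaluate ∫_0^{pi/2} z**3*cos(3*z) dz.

-pi**3/24 + 2/27 + pi/9

Integrate by parts 3 times (u = z^3, dv = cos(3*z) dz).
An antiderivative is F(z) = z**3*sin(3*z)/3 + z**2*cos(3*z)/3 - 2*z*sin(3*z)/9 - 2*cos(3*z)/27.
Then F(pi/2) - F(0) = (-pi**3/24 + pi/9) - (-2/27) = -pi**3/24 + 2/27 + pi/9.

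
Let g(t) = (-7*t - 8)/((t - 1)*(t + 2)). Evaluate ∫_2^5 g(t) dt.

-6*log(2) - 2*log(7)

Factor the denominator: t**2 + t - 2 = (t + 2)(t - 1).
Partial fractions: (-7*t - 8)/((t - 1)*(t + 2)) = -2/(t + 2) - 5/(t - 1).
An antiderivative is F(t) = -5*log(t - 1) - 2*log(t + 2).
Then F(5) - F(2) = (-10*log(2) - 2*log(7)) - (-log(16)) = -6*log(2) - 2*log(7).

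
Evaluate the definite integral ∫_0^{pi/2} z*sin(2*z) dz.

pi/4

Integrate by parts once (u = z, dv = sin(2*z) dz).
An antiderivative is F(z) = -z*cos(2*z)/2 + sin(2*z)/4.
Then F(pi/2) - F(0) = (pi/4) - (0) = pi/4.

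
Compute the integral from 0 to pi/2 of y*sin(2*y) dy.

Integrate by parts once (u = y, dv = sin(2*y) dy).
An antiderivative is F(y) = -y*cos(2*y)/2 + sin(2*y)/4.
Then F(pi/2) - F(0) = (pi/4) - (0) = pi/4.

pi/4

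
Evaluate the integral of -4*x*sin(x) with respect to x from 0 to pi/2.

-4

Integrate by parts once (u = x, dv = -4*sin(x) dx).
An antiderivative is F(x) = 4*x*cos(x) - 4*sin(x).
Then F(pi/2) - F(0) = (-4) - (0) = -4.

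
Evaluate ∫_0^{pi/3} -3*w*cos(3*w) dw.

Integrate by parts once (u = w, dv = -3*cos(3*w) dw).
An antiderivative is F(w) = -w*sin(3*w) - cos(3*w)/3.
Then F(pi/3) - F(0) = (1/3) - (-1/3) = 2/3.

2/3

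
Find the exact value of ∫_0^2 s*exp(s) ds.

Integrate by parts once (u = s, dv = exp(s) ds).
An antiderivative is F(s) = (s - 1)*exp(s).
Then F(2) - F(0) = (exp(2)) - (-1) = 1 + exp(2).

1 + exp(2)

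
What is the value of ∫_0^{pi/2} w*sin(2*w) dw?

pi/4

Integrate by parts once (u = w, dv = sin(2*w) dw).
An antiderivative is F(w) = -w*cos(2*w)/2 + sin(2*w)/4.
Then F(pi/2) - F(0) = (pi/4) - (0) = pi/4.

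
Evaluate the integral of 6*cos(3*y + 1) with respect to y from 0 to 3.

Let u = 3*y + 1, so du = 3 dy. When y = 0, u = 1; when y = 3, u = 10.
The integral becomes 2·∫ cos(u) du from 1 to 10, with antiderivative 2*sin(u).
Back in y: F(y) = 2*sin(3*y + 1).
Then F(3) - F(0) = (2*sin(10)) - (2*sin(1)) = -2*sin(1) + 2*sin(10).

-2*sin(1) + 2*sin(10)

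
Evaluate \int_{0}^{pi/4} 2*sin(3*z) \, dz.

sqrt(2)/3 + 2/3

An antiderivative is F(z) = -2*cos(3*z)/3.
Then F(pi/4) - F(0) = (sqrt(2)/3) - (-2/3) = sqrt(2)/3 + 2/3.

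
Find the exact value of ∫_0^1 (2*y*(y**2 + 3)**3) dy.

175/4

Let u = y**2 + 3, so du = 2*y dy. When y = 0, u = 3; when y = 1, u = 4.
The integral becomes ∫ u**3 du from 3 to 4, with antiderivative u**4/4.
Back in y: F(y) = (y**2 + 3)**4/4.
Then F(1) - F(0) = (64) - (81/4) = 175/4.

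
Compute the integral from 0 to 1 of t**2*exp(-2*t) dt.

Integrate by parts twice (u = t^2, dv = exp(-2*t) dt).
An antiderivative is F(t) = (-2*t**2 - 2*t - 1)*exp(-2*t)/4.
Then F(1) - F(0) = (-5*exp(-2)/4) - (-1/4) = (-5 + exp(2))*exp(-2)/4.

(-5 + exp(2))*exp(-2)/4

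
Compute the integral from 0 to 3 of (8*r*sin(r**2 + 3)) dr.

Let u = r**2 + 3, so du = 2*r dr. When r = 0, u = 3; when r = 3, u = 12.
The integral becomes 4·∫ sin(u) du from 3 to 12, with antiderivative -4*cos(u).
Back in r: F(r) = -4*cos(r**2 + 3).
Then F(3) - F(0) = (-4*cos(12)) - (-4*cos(3)) = 4*cos(3) - 4*cos(12).

4*cos(3) - 4*cos(12)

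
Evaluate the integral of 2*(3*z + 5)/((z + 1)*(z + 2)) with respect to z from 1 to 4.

-2*log(2) + 4*log(5)

Factor the denominator: z**2 + 3*z + 2 = (z + 2)(z + 1).
Partial fractions: 2*(3*z + 5)/((z + 1)*(z + 2)) = 2/(z + 2) + 4/(z + 1).
An antiderivative is F(z) = 4*log(z + 1) + 2*log(z + 2).
Then F(4) - F(1) = (2*log(2) + 2*log(3) + 4*log(5)) - (2*log(3) + 4*log(2)) = -2*log(2) + 4*log(5).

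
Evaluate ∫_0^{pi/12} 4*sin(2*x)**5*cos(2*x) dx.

1/192

Let u = sin(2*x), so du = 2*cos(2*x) dx. When x = 0, u = 0; when x = pi/12, u = 1/2.
The integral becomes 2·∫ u**5 du from 0 to 1/2, with antiderivative u**6/3.
Back in x: F(x) = sin(2*x)**6/3.
Then F(pi/12) - F(0) = (1/192) - (0) = 1/192.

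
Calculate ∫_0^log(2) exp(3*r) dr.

Let u = exp(r), so du = exp(r) dr. When r = 0, u = 1; when r = log(2), u = 2.
The integral becomes ∫ u**2 du from 1 to 2, with antiderivative u**3/3.
Back in r: F(r) = exp(3*r)/3.
Then F(log(2)) - F(0) = (8/3) - (1/3) = 7/3.

7/3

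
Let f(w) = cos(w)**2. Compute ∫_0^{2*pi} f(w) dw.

Use the identity cos^2(w) = (1 + cos(2*w))/2.
An antiderivative is F(w) = w/2 + sin(2*w)/4.
Then F(2*pi) - F(0) = (pi) - (0) = pi.

pi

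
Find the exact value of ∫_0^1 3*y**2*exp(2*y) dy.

Integrate by parts twice (u = y^2, dv = 3*exp(2*y) dy).
An antiderivative is F(y) = (6*y**2 - 6*y + 3)*exp(2*y)/4.
Then F(1) - F(0) = (3*exp(2)/4) - (3/4) = -3/4 + 3*exp(2)/4.

-3/4 + 3*exp(2)/4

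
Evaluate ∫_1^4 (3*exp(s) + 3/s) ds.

-3*exp(1) + 3*log(4) + 3*exp(4)

An antiderivative is F(s) = 3*exp(s) + 3*log(s).
Then F(4) - F(1) = (3*log(4) + 3*exp(4)) - (3*exp(1)) = -3*exp(1) + 3*log(4) + 3*exp(4).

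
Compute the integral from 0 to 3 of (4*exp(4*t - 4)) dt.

-(1 - exp(12))*exp(-4)

Let u = 4*t - 4, so du = 4 dt. When t = 0, u = -4; when t = 3, u = 8.
The integral becomes ∫ exp(u) du from -4 to 8, with antiderivative exp(u).
Back in t: F(t) = exp(4*t - 4).
Then F(3) - F(0) = (exp(8)) - (exp(-4)) = -(1 - exp(12))*exp(-4).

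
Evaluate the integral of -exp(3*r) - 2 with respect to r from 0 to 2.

-exp(6)/3 - 11/3

An antiderivative is F(r) = -exp(3*r)/3 - 2*r.
Then F(2) - F(0) = (-exp(6)/3 - 4) - (-1/3) = -exp(6)/3 - 11/3.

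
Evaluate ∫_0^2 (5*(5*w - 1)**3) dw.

Let u = 5*w - 1, so du = 5 dw. When w = 0, u = -1; when w = 2, u = 9.
The integral becomes ∫ u**3 du from -1 to 9, with antiderivative u**4/4.
Back in w: F(w) = (5*w - 1)**4/4.
Then F(2) - F(0) = (6561/4) - (1/4) = 1640.

1640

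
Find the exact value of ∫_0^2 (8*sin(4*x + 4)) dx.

Let u = 4*x + 4, so du = 4 dx. When x = 0, u = 4; when x = 2, u = 12.
The integral becomes 2·∫ sin(u) du from 4 to 12, with antiderivative -2*cos(u).
Back in x: F(x) = -2*cos(4*x + 4).
Then F(2) - F(0) = (-2*cos(12)) - (-2*cos(4)) = -2*cos(12) + 2*cos(4).

-2*cos(12) + 2*cos(4)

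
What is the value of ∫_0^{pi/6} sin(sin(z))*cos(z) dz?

Let u = sin(z), so du = cos(z) dz. When z = 0, u = 0; when z = pi/6, u = 1/2.
The integral becomes ∫ sin(u) du from 0 to 1/2, with antiderivative -cos(u).
Back in z: F(z) = -cos(sin(z)).
Then F(pi/6) - F(0) = (-cos(1/2)) - (-1) = 1 - cos(1/2).

1 - cos(1/2)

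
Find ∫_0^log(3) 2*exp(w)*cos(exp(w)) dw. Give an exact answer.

Let u = exp(w), so du = exp(w) dw. When w = 0, u = 1; when w = log(3), u = 3.
The integral becomes 2·∫ cos(u) du from 1 to 3, with antiderivative 2*sin(u).
Back in w: F(w) = 2*sin(exp(w)).
Then F(log(3)) - F(0) = (2*sin(3)) - (2*sin(1)) = -2*sin(1) + 2*sin(3).

-2*sin(1) + 2*sin(3)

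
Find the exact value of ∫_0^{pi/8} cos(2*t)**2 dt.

Use the identity cos^2(2*t) = (1 + cos(4*t))/2.
An antiderivative is F(t) = t/2 + sin(4*t)/8.
Then F(pi/8) - F(0) = (1/8 + pi/16) - (0) = 1/8 + pi/16.

1/8 + pi/16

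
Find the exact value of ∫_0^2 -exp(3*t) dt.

1/3 - exp(6)/3

An antiderivative is F(t) = -exp(3*t)/3.
Then F(2) - F(0) = (-exp(6)/3) - (-1/3) = 1/3 - exp(6)/3.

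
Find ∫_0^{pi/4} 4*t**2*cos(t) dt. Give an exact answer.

sqrt(2)*(-4 + pi**2/8 + pi)

Integrate by parts twice (u = t^2, dv = 4*cos(t) dt).
An antiderivative is F(t) = 4*t**2*sin(t) + 8*t*cos(t) - 8*sin(t).
Then F(pi/4) - F(0) = (sqrt(2)*(-4 + pi**2/8 + pi)) - (0) = sqrt(2)*(-4 + pi**2/8 + pi).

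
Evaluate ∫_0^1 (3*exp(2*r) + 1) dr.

-1/2 + 3*exp(2)/2

An antiderivative is F(r) = 3*exp(2*r)/2 + r.
Then F(1) - F(0) = (1 + 3*exp(2)/2) - (3/2) = -1/2 + 3*exp(2)/2.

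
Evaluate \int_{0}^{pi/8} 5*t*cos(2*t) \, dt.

Integrate by parts once (u = t, dv = 5*cos(2*t) dt).
An antiderivative is F(t) = 5*t*sin(2*t)/2 + 5*cos(2*t)/4.
Then F(pi/8) - F(0) = (5*sqrt(2)*(pi + 4)/32) - (5/4) = -5/4 + 5*sqrt(2)*pi/32 + 5*sqrt(2)/8.

-5/4 + 5*sqrt(2)*pi/32 + 5*sqrt(2)/8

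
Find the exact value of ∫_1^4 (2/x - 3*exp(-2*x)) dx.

-3*exp(-2)/2 + 3*exp(-8)/2 + 4*log(2)

An antiderivative is F(x) = 2*log(x) + 3*exp(-2*x)/2.
Then F(4) - F(1) = (3*exp(-8)/2 + 4*log(2)) - (3*exp(-2)/2) = -3*exp(-2)/2 + 3*exp(-8)/2 + 4*log(2).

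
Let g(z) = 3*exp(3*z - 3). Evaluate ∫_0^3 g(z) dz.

Let u = 3*z - 3, so du = 3 dz. When z = 0, u = -3; when z = 3, u = 6.
The integral becomes ∫ exp(u) du from -3 to 6, with antiderivative exp(u).
Back in z: F(z) = exp(3*z - 3).
Then F(3) - F(0) = (exp(6)) - (exp(-3)) = -(1 - exp(9))*exp(-3).

-(1 - exp(9))*exp(-3)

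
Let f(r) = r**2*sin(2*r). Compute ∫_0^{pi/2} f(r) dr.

-1/2 + pi**2/8

Integrate by parts twice (u = r^2, dv = sin(2*r) dr).
An antiderivative is F(r) = -r**2*cos(2*r)/2 + r*sin(2*r)/2 + cos(2*r)/4.
Then F(pi/2) - F(0) = (-1/4 + pi**2/8) - (1/4) = -1/2 + pi**2/8.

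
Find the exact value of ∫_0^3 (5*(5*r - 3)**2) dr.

585

Let u = 5*r - 3, so du = 5 dr. When r = 0, u = -3; when r = 3, u = 12.
The integral becomes ∫ u**2 du from -3 to 12, with antiderivative u**3/3.
Back in r: F(r) = (5*r - 3)**3/3.
Then F(3) - F(0) = (576) - (-9) = 585.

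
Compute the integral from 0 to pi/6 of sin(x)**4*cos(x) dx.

Let u = sin(x), so du = cos(x) dx. When x = 0, u = 0; when x = pi/6, u = 1/2.
The integral becomes ∫ u**4 du from 0 to 1/2, with antiderivative u**5/5.
Back in x: F(x) = sin(x)**5/5.
Then F(pi/6) - F(0) = (1/160) - (0) = 1/160.

1/160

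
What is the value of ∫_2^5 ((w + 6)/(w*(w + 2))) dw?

-2*log(7) + log(2) + 3*log(5)

Factor the denominator: w**2 + 2*w = (w + 2)w.
Partial fractions: (w + 6)/(w*(w + 2)) = -2/(w + 2) + 3/w.
An antiderivative is F(w) = 3*log(w) - 2*log(w + 2).
Then F(5) - F(2) = (-2*log(7) + 3*log(5)) - (-log(2)) = -2*log(7) + log(2) + 3*log(5).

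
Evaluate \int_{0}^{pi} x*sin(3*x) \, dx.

Integrate by parts once (u = x, dv = sin(3*x) dx).
An antiderivative is F(x) = -x*cos(3*x)/3 + sin(3*x)/9.
Then F(pi) - F(0) = (pi/3) - (0) = pi/3.

pi/3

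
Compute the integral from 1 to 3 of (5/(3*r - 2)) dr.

An antiderivative is F(r) = 5*log(3*r - 2)/3.
Then F(3) - F(1) = (5*log(7)/3) - (0) = 5*log(7)/3.

5*log(7)/3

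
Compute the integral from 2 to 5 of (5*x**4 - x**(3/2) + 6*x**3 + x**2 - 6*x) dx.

By the power rule, an antiderivative is F(x) = -2*x**(5/2)/5 + x**5 + 3*x**4/2 + x**3/3 - 3*x**2.
Then F(5) - F(2) = (24175/6 - 10*sqrt(5)) - (140/3 - 8*sqrt(2)/5) = -10*sqrt(5) + 8*sqrt(2)/5 + 7965/2.

-10*sqrt(5) + 8*sqrt(2)/5 + 7965/2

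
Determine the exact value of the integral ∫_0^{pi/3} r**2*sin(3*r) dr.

Integrate by parts twice (u = r^2, dv = sin(3*r) dr).
An antiderivative is F(r) = -r**2*cos(3*r)/3 + 2*r*sin(3*r)/9 + 2*cos(3*r)/27.
Then F(pi/3) - F(0) = (-2/27 + pi**2/27) - (2/27) = -4/27 + pi**2/27.

-4/27 + pi**2/27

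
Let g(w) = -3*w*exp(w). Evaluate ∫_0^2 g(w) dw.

Integrate by parts once (u = w, dv = -3*exp(w) dw).
An antiderivative is F(w) = (-3*w + 3)*exp(w).
Then F(2) - F(0) = (-3*exp(2)) - (3) = -3*exp(2) - 3.

-3*exp(2) - 3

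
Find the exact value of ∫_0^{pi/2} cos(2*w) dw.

An antiderivative is F(w) = sin(2*w)/2.
Then F(pi/2) - F(0) = (0) - (0) = 0.

0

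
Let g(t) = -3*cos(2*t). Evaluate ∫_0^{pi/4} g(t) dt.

-3/2

An antiderivative is F(t) = -3*sin(2*t)/2.
Then F(pi/4) - F(0) = (-3/2) - (0) = -3/2.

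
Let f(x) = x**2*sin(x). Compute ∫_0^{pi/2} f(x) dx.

-2 + pi

Integrate by parts twice (u = x^2, dv = sin(x) dx).
An antiderivative is F(x) = -x**2*cos(x) + 2*x*sin(x) + 2*cos(x).
Then F(pi/2) - F(0) = (pi) - (2) = -2 + pi.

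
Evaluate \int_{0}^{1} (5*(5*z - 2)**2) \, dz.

35/3

Let u = 5*z - 2, so du = 5 dz. When z = 0, u = -2; when z = 1, u = 3.
The integral becomes ∫ u**2 du from -2 to 3, with antiderivative u**3/3.
Back in z: F(z) = (5*z - 2)**3/3.
Then F(1) - F(0) = (9) - (-8/3) = 35/3.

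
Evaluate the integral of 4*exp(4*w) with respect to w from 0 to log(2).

15

Let u = exp(w), so du = exp(w) dw. When w = 0, u = 1; when w = log(2), u = 2.
The integral becomes 4·∫ u**3 du from 1 to 2, with antiderivative u**4.
Back in w: F(w) = exp(4*w).
Then F(log(2)) - F(0) = (16) - (1) = 15.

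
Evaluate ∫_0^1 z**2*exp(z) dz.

-2 + E

Integrate by parts twice (u = z^2, dv = exp(z) dz).
An antiderivative is F(z) = (z**2 - 2*z + 2)*exp(z).
Then F(1) - F(0) = (E) - (2) = -2 + E.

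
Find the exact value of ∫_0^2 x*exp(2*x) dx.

1/4 + 3*exp(4)/4

Integrate by parts once (u = x, dv = exp(2*x) dx).
An antiderivative is F(x) = (2*x - 1)*exp(2*x)/4.
Then F(2) - F(0) = (3*exp(4)/4) - (-1/4) = 1/4 + 3*exp(4)/4.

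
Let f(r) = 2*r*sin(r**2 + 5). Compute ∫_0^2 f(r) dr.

Let u = r**2 + 5, so du = 2*r dr. When r = 0, u = 5; when r = 2, u = 9.
The integral becomes ∫ sin(u) du from 5 to 9, with antiderivative -cos(u).
Back in r: F(r) = -cos(r**2 + 5).
Then F(2) - F(0) = (-cos(9)) - (-cos(5)) = cos(5) - cos(9).

cos(5) - cos(9)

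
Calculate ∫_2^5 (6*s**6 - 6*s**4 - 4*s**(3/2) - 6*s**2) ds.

By the power rule, an antiderivative is F(s) = 6*s**7/7 - 8*s**(5/2)/5 - 6*s**5/5 - 2*s**3.
Then F(5) - F(2) = (440750/7 - 40*sqrt(5)) - (1936/35 - 32*sqrt(2)/5) = -40*sqrt(5) + 32*sqrt(2)/5 + 2201814/35.

-40*sqrt(5) + 32*sqrt(2)/5 + 2201814/35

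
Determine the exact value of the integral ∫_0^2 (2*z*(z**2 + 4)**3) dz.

Let u = z**2 + 4, so du = 2*z dz. When z = 0, u = 4; when z = 2, u = 8.
The integral becomes ∫ u**3 du from 4 to 8, with antiderivative u**4/4.
Back in z: F(z) = (z**2 + 4)**4/4.
Then F(2) - F(0) = (1024) - (64) = 960.

960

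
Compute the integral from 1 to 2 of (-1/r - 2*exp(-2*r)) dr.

An antiderivative is F(r) = -log(r) + exp(-2*r).
Then F(2) - F(1) = (-log(2) + exp(-4)) - (exp(-2)) = -log(2) - exp(-2) + exp(-4).

-log(2) - exp(-2) + exp(-4)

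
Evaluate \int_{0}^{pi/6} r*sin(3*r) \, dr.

Integrate by parts once (u = r, dv = sin(3*r) dr).
An antiderivative is F(r) = -r*cos(3*r)/3 + sin(3*r)/9.
Then F(pi/6) - F(0) = (1/9) - (0) = 1/9.

1/9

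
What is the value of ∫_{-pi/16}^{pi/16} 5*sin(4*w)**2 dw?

-5/8 + 5*pi/16

Use the identity sin^2(4*w) = (1 - cos(8*w))/2.
An antiderivative is F(w) = 5*w/2 - 5*sin(8*w)/16.
Then F(pi/16) - F(-pi/16) = (-5/16 + 5*pi/32) - (5/16 - 5*pi/32) = -5/8 + 5*pi/16.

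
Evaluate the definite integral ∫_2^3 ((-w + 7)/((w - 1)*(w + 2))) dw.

Factor the denominator: w**2 + w - 2 = (w + 2)(w - 1).
Partial fractions: (-w + 7)/((w - 1)*(w + 2)) = -3/(w + 2) + 2/(w - 1).
An antiderivative is F(w) = 2*log(w - 1) - 3*log(w + 2).
Then F(3) - F(2) = (-3*log(5) + 2*log(2)) - (-log(64)) = -3*log(5) + 8*log(2).

-3*log(5) + 8*log(2)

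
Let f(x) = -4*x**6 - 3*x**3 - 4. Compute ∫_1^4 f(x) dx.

By the power rule, an antiderivative is F(x) = -4*x**7/7 - 3*x**4/4 - 4*x.
Then F(4) - F(1) = (-66992/7) - (-149/28) = -267819/28.

-267819/28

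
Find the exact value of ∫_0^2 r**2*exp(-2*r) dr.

(-13 + exp(4))*exp(-4)/4

Integrate by parts twice (u = r^2, dv = exp(-2*r) dr).
An antiderivative is F(r) = (-2*r**2 - 2*r - 1)*exp(-2*r)/4.
Then F(2) - F(0) = (-13*exp(-4)/4) - (-1/4) = (-13 + exp(4))*exp(-4)/4.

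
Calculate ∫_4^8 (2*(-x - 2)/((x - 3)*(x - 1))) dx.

Factor the denominator: x**2 - 4*x + 3 = (x - 1)(x - 3).
Partial fractions: 2*(-x - 2)/((x - 3)*(x - 1)) = 3/(x - 1) - 5/(x - 3).
An antiderivative is F(x) = -5*log(x - 3) + 3*log(x - 1).
Then F(8) - F(4) = (-5*log(5) + 3*log(7)) - (log(27)) = -5*log(5) - 3*log(3) + 3*log(7).

-5*log(5) - 3*log(3) + 3*log(7)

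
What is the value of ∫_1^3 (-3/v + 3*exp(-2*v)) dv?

-3*log(3) - 3*exp(-6)/2 + 3*exp(-2)/2

An antiderivative is F(v) = -3*log(v) - 3*exp(-2*v)/2.
Then F(3) - F(1) = (-3*log(3) - 3*exp(-6)/2) - (-3*exp(-2)/2) = -3*log(3) - 3*exp(-6)/2 + 3*exp(-2)/2.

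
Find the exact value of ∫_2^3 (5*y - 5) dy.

15/2

By the power rule, an antiderivative is F(y) = 5*y**2/2 - 5*y.
Then F(3) - F(2) = (15/2) - (0) = 15/2.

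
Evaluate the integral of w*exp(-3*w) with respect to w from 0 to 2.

(-7 + exp(6))*exp(-6)/9

Integrate by parts once (u = w, dv = exp(-3*w) dw).
An antiderivative is F(w) = (-3*w - 1)*exp(-3*w)/9.
Then F(2) - F(0) = (-7*exp(-6)/9) - (-1/9) = (-7 + exp(6))*exp(-6)/9.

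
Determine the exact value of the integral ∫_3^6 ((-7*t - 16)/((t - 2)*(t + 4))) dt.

-12*log(2) - 2*log(5) + 2*log(7)

Factor the denominator: t**2 + 2*t - 8 = (t + 4)(t - 2).
Partial fractions: (-7*t - 16)/((t - 2)*(t + 4)) = -2/(t + 4) - 5/(t - 2).
An antiderivative is F(t) = -5*log(t - 2) - 2*log(t + 4).
Then F(6) - F(3) = (-12*log(2) - 2*log(5)) - (-log(49)) = -12*log(2) - 2*log(5) + 2*log(7).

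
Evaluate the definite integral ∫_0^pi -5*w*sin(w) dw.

Integrate by parts once (u = w, dv = -5*sin(w) dw).
An antiderivative is F(w) = 5*w*cos(w) - 5*sin(w).
Then F(pi) - F(0) = (-5*pi) - (0) = -5*pi.

-5*pi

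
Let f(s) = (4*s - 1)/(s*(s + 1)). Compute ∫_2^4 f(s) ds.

Factor the denominator: s**2 + s = (s + 1)s.
Partial fractions: (4*s - 1)/(s*(s + 1)) = 5/(s + 1) - 1/s.
An antiderivative is F(s) = -log(s) + 5*log(s + 1).
Then F(4) - F(2) = (-2*log(2) + 5*log(5)) - (-log(2) + 5*log(3)) = -5*log(3) - log(2) + 5*log(5).

-5*log(3) - log(2) + 5*log(5)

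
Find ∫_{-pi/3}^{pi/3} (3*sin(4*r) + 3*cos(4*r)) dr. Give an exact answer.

An antiderivative is F(r) = 3*sin(4*r)/4 - 3*cos(4*r)/4.
Then F(pi/3) - F(-pi/3) = (3/8 - 3*sqrt(3)/8) - (3/8 + 3*sqrt(3)/8) = -3*sqrt(3)/4.

-3*sqrt(3)/4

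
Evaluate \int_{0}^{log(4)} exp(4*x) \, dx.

Let u = exp(x), so du = exp(x) dx. When x = 0, u = 1; when x = log(4), u = 4.
The integral becomes ∫ u**3 du from 1 to 4, with antiderivative u**4/4.
Back in x: F(x) = exp(4*x)/4.
Then F(log(4)) - F(0) = (64) - (1/4) = 255/4.

255/4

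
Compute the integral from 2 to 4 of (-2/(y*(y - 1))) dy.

log(4/9)

Factor the denominator: y**2 - y = y(y - 1).
Partial fractions: -2/(y*(y - 1)) = 2/y - 2/(y - 1).
An antiderivative is F(y) = 2*log(y) - 2*log(y - 1).
Then F(4) - F(2) = (log(16/9)) - (log(4)) = log(4/9).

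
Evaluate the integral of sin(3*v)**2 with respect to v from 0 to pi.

Use the identity sin^2(3*v) = (1 - cos(6*v))/2.
An antiderivative is F(v) = v/2 - sin(6*v)/12.
Then F(pi) - F(0) = (pi/2) - (0) = pi/2.

pi/2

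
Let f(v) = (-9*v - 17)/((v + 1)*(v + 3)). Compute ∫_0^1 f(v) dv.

Factor the denominator: v**2 + 4*v + 3 = (v + 3)(v + 1).
Partial fractions: (-9*v - 17)/((v + 1)*(v + 3)) = -5/(v + 3) - 4/(v + 1).
An antiderivative is F(v) = -4*log(v + 1) - 5*log(v + 3).
Then F(1) - F(0) = (-14*log(2)) - (-5*log(3)) = -14*log(2) + 5*log(3).

-14*log(2) + 5*log(3)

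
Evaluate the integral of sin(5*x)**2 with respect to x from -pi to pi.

Use the identity sin^2(5*x) = (1 - cos(10*x))/2.
An antiderivative is F(x) = x/2 - sin(10*x)/20.
Then F(pi) - F(-pi) = (pi/2) - (-pi/2) = pi.

pi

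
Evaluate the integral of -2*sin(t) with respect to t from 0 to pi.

An antiderivative is F(t) = 2*cos(t).
Then F(pi) - F(0) = (-2) - (2) = -4.

-4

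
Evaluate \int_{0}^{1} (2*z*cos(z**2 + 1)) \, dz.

Let u = z**2 + 1, so du = 2*z dz. When z = 0, u = 1; when z = 1, u = 2.
The integral becomes ∫ cos(u) du from 1 to 2, with antiderivative sin(u).
Back in z: F(z) = sin(z**2 + 1).
Then F(1) - F(0) = (sin(2)) - (sin(1)) = -sin(1) + sin(2).

-sin(1) + sin(2)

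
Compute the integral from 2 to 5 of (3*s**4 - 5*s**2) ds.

8304/5

By the power rule, an antiderivative is F(s) = 3*s**5/5 - 5*s**3/3.
Then F(5) - F(2) = (5000/3) - (88/15) = 8304/5.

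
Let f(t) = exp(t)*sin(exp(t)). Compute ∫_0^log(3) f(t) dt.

Let u = exp(t), so du = exp(t) dt. When t = 0, u = 1; when t = log(3), u = 3.
The integral becomes ∫ sin(u) du from 1 to 3, with antiderivative -cos(u).
Back in t: F(t) = -cos(exp(t)).
Then F(log(3)) - F(0) = (-cos(3)) - (-cos(1)) = cos(1) - cos(3).

cos(1) - cos(3)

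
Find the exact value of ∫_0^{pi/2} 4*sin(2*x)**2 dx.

pi

Use the identity sin^2(2*x) = (1 - cos(4*x))/2.
An antiderivative is F(x) = 2*x - sin(4*x)/2.
Then F(pi/2) - F(0) = (pi) - (0) = pi.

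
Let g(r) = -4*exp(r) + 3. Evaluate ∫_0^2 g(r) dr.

10 - 4*exp(2)

An antiderivative is F(r) = 3*r - 4*exp(r).
Then F(2) - F(0) = (6 - 4*exp(2)) - (-4) = 10 - 4*exp(2).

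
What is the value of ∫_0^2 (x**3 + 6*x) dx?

16

By the power rule, an antiderivative is F(x) = x**4/4 + 3*x**2.
Then F(2) - F(0) = (16) - (0) = 16.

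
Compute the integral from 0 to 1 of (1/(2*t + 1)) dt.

log(3)/2

An antiderivative is F(t) = log(2*t + 1)/2.
Then F(1) - F(0) = (log(3)/2) - (0) = log(3)/2.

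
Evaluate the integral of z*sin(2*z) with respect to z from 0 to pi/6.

-pi/24 + sqrt(3)/8

Integrate by parts once (u = z, dv = sin(2*z) dz).
An antiderivative is F(z) = -z*cos(2*z)/2 + sin(2*z)/4.
Then F(pi/6) - F(0) = (-pi/24 + sqrt(3)/8) - (0) = -pi/24 + sqrt(3)/8.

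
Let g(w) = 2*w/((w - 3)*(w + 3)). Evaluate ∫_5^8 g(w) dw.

Factor the denominator: w**2 - 9 = (w + 3)(w - 3).
Partial fractions: 2*w/((w - 3)*(w + 3)) = 1/(w + 3) + 1/(w - 3).
An antiderivative is F(w) = log(w - 3) + log(w + 3).
Then F(8) - F(5) = (log(55)) - (log(16)) = log(55/16).

log(55/16)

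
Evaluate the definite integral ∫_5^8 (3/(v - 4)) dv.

log(64)

An antiderivative is F(v) = 3*log(v - 4).
Then F(8) - F(5) = (log(64)) - (0) = log(64).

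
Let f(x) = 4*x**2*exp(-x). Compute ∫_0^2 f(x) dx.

8 - 40*exp(-2)

Integrate by parts twice (u = x^2, dv = 4*exp(-x) dx).
An antiderivative is F(x) = (-4*x**2 - 8*x - 8)*exp(-x).
Then F(2) - F(0) = (-40*exp(-2)) - (-8) = 8 - 40*exp(-2).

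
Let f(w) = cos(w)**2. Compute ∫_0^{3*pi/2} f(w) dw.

3*pi/4

Use the identity cos^2(w) = (1 + cos(2*w))/2.
An antiderivative is F(w) = w/2 + sin(2*w)/4.
Then F(3*pi/2) - F(0) = (3*pi/4) - (0) = 3*pi/4.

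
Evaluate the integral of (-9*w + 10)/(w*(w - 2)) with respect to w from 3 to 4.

Factor the denominator: w**2 - 2*w = w(w - 2).
Partial fractions: (-9*w + 10)/(w*(w - 2)) = -5/w - 4/(w - 2).
An antiderivative is F(w) = -5*log(w) - 4*log(w - 2).
Then F(4) - F(3) = (-14*log(2)) - (-5*log(3)) = -14*log(2) + 5*log(3).

-14*log(2) + 5*log(3)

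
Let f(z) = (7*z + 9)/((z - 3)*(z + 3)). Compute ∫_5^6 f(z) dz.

-11*log(2) + 9*log(3)

Factor the denominator: z**2 - 9 = (z + 3)(z - 3).
Partial fractions: (7*z + 9)/((z - 3)*(z + 3)) = 2/(z + 3) + 5/(z - 3).
An antiderivative is F(z) = 5*log(z - 3) + 2*log(z + 3).
Then F(6) - F(5) = (9*log(3)) - (11*log(2)) = -11*log(2) + 9*log(3).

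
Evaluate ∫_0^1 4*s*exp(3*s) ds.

4/9 + 8*exp(3)/9

Integrate by parts once (u = s, dv = 4*exp(3*s) ds).
An antiderivative is F(s) = (12*s - 4)*exp(3*s)/9.
Then F(1) - F(0) = (8*exp(3)/9) - (-4/9) = 4/9 + 8*exp(3)/9.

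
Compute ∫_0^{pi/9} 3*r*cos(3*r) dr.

-1/6 + sqrt(3)*pi/18

Integrate by parts once (u = r, dv = 3*cos(3*r) dr).
An antiderivative is F(r) = r*sin(3*r) + cos(3*r)/3.
Then F(pi/9) - F(0) = (1/6 + sqrt(3)*pi/18) - (1/3) = -1/6 + sqrt(3)*pi/18.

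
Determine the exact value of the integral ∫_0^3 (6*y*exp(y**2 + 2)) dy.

-3*(1 - exp(9))*exp(2)

Let u = y**2 + 2, so du = 2*y dy. When y = 0, u = 2; when y = 3, u = 11.
The integral becomes 3·∫ exp(u) du from 2 to 11, with antiderivative 3*exp(u).
Back in y: F(y) = 3*exp(y**2 + 2).
Then F(3) - F(0) = (3*exp(11)) - (3*exp(2)) = -3*(1 - exp(9))*exp(2).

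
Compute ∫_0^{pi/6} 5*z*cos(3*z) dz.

Integrate by parts once (u = z, dv = 5*cos(3*z) dz).
An antiderivative is F(z) = 5*z*sin(3*z)/3 + 5*cos(3*z)/9.
Then F(pi/6) - F(0) = (5*pi/18) - (5/9) = -5/9 + 5*pi/18.

-5/9 + 5*pi/18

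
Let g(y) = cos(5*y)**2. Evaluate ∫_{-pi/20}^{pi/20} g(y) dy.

Use the identity cos^2(5*y) = (1 + cos(10*y))/2.
An antiderivative is F(y) = y/2 + sin(10*y)/20.
Then F(pi/20) - F(-pi/20) = (1/20 + pi/40) - (-pi/40 - 1/20) = 1/10 + pi/20.

1/10 + pi/20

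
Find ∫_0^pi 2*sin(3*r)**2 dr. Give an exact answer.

pi

Use the identity sin^2(3*r) = (1 - cos(6*r))/2.
An antiderivative is F(r) = r - sin(6*r)/6.
Then F(pi) - F(0) = (pi) - (0) = pi.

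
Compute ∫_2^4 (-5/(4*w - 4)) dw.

-5*log(3)/4

An antiderivative is F(w) = -5*log(4*w - 4)/4.
Then F(4) - F(2) = (-5*log(12)/4) - (-5*log(2)/2) = -5*log(3)/4.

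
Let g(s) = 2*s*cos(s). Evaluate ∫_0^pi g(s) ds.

Integrate by parts once (u = s, dv = 2*cos(s) ds).
An antiderivative is F(s) = 2*s*sin(s) + 2*cos(s).
Then F(pi) - F(0) = (-2) - (2) = -4.

-4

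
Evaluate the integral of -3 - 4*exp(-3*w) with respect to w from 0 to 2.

An antiderivative is F(w) = -3*w + 4*exp(-3*w)/3.
Then F(2) - F(0) = (-6 + 4*exp(-6)/3) - (4/3) = -22/3 + 4*exp(-6)/3.

-22/3 + 4*exp(-6)/3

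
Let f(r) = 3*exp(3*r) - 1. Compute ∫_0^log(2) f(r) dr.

7 - log(2)

An antiderivative is F(r) = exp(3*r) - r.
Then F(log(2)) - F(0) = (8 - log(2)) - (1) = 7 - log(2).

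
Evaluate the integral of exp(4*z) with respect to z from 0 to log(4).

Let u = exp(z), so du = exp(z) dz. When z = 0, u = 1; when z = log(4), u = 4.
The integral becomes ∫ u**3 du from 1 to 4, with antiderivative u**4/4.
Back in z: F(z) = exp(4*z)/4.
Then F(log(4)) - F(0) = (64) - (1/4) = 255/4.

255/4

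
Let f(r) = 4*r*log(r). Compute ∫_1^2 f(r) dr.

Integrate by parts once (u = ln r, dv = 4*r dr).
An antiderivative is F(r) = r**2*(2*log(r) - 1).
Then F(2) - F(1) = (-4 + 8*log(2)) - (-1) = -3 + 8*log(2).

-3 + 8*log(2)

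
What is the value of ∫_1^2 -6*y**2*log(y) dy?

14/3 - 16*log(2)

Integrate by parts once (u = ln y, dv = -6*y**2 dy).
An antiderivative is F(y) = -2*y**3*(3*log(y) - 1)/3.
Then F(2) - F(1) = (16/3 - 16*log(2)) - (2/3) = 14/3 - 16*log(2).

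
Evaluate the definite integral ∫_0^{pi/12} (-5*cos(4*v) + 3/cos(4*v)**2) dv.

An antiderivative is F(v) = -5*sin(4*v)/4 + 3*tan(4*v)/4.
Then F(pi/12) - F(0) = (sqrt(3)/8) - (0) = sqrt(3)/8.

sqrt(3)/8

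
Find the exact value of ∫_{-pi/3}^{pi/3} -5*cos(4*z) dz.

An antiderivative is F(z) = -5*sin(4*z)/4.
Then F(pi/3) - F(-pi/3) = (5*sqrt(3)/8) - (-5*sqrt(3)/8) = 5*sqrt(3)/4.

5*sqrt(3)/4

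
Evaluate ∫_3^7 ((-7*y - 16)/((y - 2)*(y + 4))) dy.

-5*log(5) - 2*log(11) + 2*log(7)

Factor the denominator: y**2 + 2*y - 8 = (y + 4)(y - 2).
Partial fractions: (-7*y - 16)/((y - 2)*(y + 4)) = -2/(y + 4) - 5/(y - 2).
An antiderivative is F(y) = -5*log(y - 2) - 2*log(y + 4).
Then F(7) - F(3) = (-5*log(5) - 2*log(11)) - (-log(49)) = -5*log(5) - 2*log(11) + 2*log(7).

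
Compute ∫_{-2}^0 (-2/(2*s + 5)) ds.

-log(5)

An antiderivative is F(s) = -log(2*s + 5).
Then F(0) - F(-2) = (-log(5)) - (0) = -log(5).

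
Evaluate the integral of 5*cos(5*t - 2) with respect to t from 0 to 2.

Let u = 5*t - 2, so du = 5 dt. When t = 0, u = -2; when t = 2, u = 8.
The integral becomes ∫ cos(u) du from -2 to 8, with antiderivative sin(u).
Back in t: F(t) = sin(5*t - 2).
Then F(2) - F(0) = (sin(8)) - (-sin(2)) = sin(2) + sin(8).

sin(2) + sin(8)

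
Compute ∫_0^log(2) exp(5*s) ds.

31/5

Let u = exp(s), so du = exp(s) ds. When s = 0, u = 1; when s = log(2), u = 2.
The integral becomes ∫ u**4 du from 1 to 2, with antiderivative u**5/5.
Back in s: F(s) = exp(5*s)/5.
Then F(log(2)) - F(0) = (32/5) - (1/5) = 31/5.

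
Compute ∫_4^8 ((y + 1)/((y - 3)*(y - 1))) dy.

Factor the denominator: y**2 - 4*y + 3 = (y - 1)(y - 3).
Partial fractions: (y + 1)/((y - 3)*(y - 1)) = -1/(y - 1) + 2/(y - 3).
An antiderivative is F(y) = 2*log(y - 3) - log(y - 1).
Then F(8) - F(4) = (log(25/7)) - (-log(3)) = log(75/7).

log(75/7)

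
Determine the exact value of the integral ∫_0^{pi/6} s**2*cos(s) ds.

Integrate by parts twice (u = s^2, dv = cos(s) ds).
An antiderivative is F(s) = s**2*sin(s) + 2*s*cos(s) - 2*sin(s).
Then F(pi/6) - F(0) = (-1 + pi**2/72 + sqrt(3)*pi/6) - (0) = -1 + pi**2/72 + sqrt(3)*pi/6.

-1 + pi**2/72 + sqrt(3)*pi/6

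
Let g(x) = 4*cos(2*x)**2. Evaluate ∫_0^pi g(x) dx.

2*pi

Use the identity cos^2(2*x) = (1 + cos(4*x))/2.
An antiderivative is F(x) = 2*x + sin(4*x)/2.
Then F(pi) - F(0) = (2*pi) - (0) = 2*pi.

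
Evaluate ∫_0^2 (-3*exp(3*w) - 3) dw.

-exp(6) - 5

An antiderivative is F(w) = -exp(3*w) - 3*w.
Then F(2) - F(0) = (-exp(6) - 6) - (-1) = -exp(6) - 5.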